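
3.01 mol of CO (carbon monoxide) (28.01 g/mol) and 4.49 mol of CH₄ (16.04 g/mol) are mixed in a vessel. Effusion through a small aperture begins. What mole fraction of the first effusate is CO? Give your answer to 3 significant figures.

0.337

The effusion rate of species i is ∝ p_i/√M_i ∝ n_i/√M_i.
So x_CO in the escaping gas = (n_CO/√M_CO) / Σ(n_i/√M_i)
= (3.01/√28.01) / (3.01/√28.01 + 4.49/√16.04) = 0.5687/(0.5687 + 1.121) = 0.337.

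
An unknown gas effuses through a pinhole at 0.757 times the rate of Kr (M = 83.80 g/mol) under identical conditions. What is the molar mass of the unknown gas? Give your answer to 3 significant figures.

146 g/mol

Since effusion rate ∝ 1/√M, rate_X/rate_Kr = √(M_Kr/M_X).
0.757 = √(83.80/M_X)
M_X = 83.80 / 0.757² = 83.80 / 0.5730 = 146 g/mol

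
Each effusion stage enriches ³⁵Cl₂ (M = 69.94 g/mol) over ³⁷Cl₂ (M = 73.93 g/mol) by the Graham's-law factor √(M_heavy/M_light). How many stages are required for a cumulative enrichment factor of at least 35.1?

With α = √(73.93/69.94) per stage, ln α = ½ ln(1.05705) = 0.02774.
Need α^N ≥ 35.1 ⇒ N ≥ ln(35.1) / ln α = 3.558 / 0.02774 = 128.27.
Minimum whole number of stages: N = 129.

129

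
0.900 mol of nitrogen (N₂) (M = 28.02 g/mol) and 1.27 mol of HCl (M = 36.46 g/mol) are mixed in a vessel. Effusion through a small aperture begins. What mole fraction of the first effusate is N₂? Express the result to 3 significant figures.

Rate_i ∝ x_i/√M_i (Graham's law weighted by mole fraction), so the effusate composition follows n_i/√M_i.
x_N₂(eff) = (n_N₂/√M_N₂) / (n_N₂/√M_N₂ + n_HCl/√M_HCl)
= (0.900/√28.02) / (0.900/√28.02 + 1.27/√36.46) = 0.1700/(0.1700 + 0.2103) = 0.447.

0.447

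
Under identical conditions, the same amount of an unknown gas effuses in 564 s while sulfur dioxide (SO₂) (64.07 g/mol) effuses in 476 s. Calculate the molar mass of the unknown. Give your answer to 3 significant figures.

Graham's law gives t_X/t_SO₂ = √(M_X/M_SO₂).
564/476 = 1.185 = √(M_X/64.07)
M_X = 64.07 × 1.185² = 64.07 × 1.404 = 89.9 g/mol

89.9 g/mol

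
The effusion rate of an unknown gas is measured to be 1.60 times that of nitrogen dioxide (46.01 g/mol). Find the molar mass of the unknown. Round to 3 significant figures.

18.0 g/mol

Using Graham's law: rate_X/rate_NO₂ = √(M_NO₂/M_X).
1.60 = √(46.01/M_X)
M_X = 46.01 / 1.60² = 46.01 / 2.560 = 18.0 g/mol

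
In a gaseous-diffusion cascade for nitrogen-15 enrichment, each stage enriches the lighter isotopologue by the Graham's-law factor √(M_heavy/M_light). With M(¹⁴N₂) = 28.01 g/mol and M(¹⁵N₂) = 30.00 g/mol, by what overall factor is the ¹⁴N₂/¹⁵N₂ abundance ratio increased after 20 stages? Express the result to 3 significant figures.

The single-stage factor is √(M_heavy/M_light), so 20 stages give [√(30.00/28.01)]^20 = (30.00/28.01)^(20/2).
= 1.07105^10 = 1.99.

1.99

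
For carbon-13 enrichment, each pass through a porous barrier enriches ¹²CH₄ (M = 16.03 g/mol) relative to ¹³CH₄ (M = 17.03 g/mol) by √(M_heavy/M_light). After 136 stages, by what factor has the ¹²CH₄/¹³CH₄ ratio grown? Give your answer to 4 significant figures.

61.25

After 136 stages the ratio has grown by (√(17.03/16.03))^136 = (17.03/16.03)^(136/2).
= 1.06238^68 = 61.25.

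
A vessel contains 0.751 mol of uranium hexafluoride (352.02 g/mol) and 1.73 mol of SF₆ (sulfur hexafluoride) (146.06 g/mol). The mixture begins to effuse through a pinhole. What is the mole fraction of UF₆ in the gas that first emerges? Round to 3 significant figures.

0.219

Rate_i ∝ x_i/√M_i (Graham's law weighted by mole fraction), so the effusate composition follows n_i/√M_i.
x_UF₆(eff) = (n_UF₆/√M_UF₆) / (n_UF₆/√M_UF₆ + n_SF₆/√M_SF₆)
= (0.751/√352.02) / (0.751/√352.02 + 1.73/√146.06) = 0.04003/(0.04003 + 0.1431) = 0.219.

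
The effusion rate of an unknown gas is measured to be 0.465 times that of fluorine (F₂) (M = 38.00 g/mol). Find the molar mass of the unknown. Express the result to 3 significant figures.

Graham's law gives rate_X/rate_F₂ = √(M_F₂/M_X).
0.465 = √(38.00/M_X)
M_X = 38.00 / 0.465² = 38.00 / 0.2162 = 176 g/mol

176 g/mol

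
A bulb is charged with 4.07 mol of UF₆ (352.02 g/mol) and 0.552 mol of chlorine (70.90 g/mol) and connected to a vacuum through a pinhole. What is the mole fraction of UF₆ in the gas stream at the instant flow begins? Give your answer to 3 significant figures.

The effusion rate of species i is ∝ p_i/√M_i ∝ n_i/√M_i.
Mole fraction of UF₆ in the effusate = (n_UF₆/√M_UF₆) / (n_UF₆/√M_UF₆ + n_Cl₂/√M_Cl₂)
= (4.07/√352.02) / (4.07/√352.02 + 0.552/√70.90) = 0.2169/(0.2169 + 0.06556) = 0.768.

0.768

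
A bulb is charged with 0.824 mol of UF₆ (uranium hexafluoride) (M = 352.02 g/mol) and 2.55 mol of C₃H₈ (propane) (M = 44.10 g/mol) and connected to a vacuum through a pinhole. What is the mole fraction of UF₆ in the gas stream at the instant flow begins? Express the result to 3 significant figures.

Each component's effusion rate ∝ (its partial pressure)·(1/√M) ∝ n_i/√M_i.
Mole fraction of UF₆ in the effusate = (n_UF₆/√M_UF₆) / (n_UF₆/√M_UF₆ + n_C₃H₈/√M_C₃H₈)
= (0.824/√352.02) / (0.824/√352.02 + 2.55/√44.10) = 0.04392/(0.04392 + 0.3840) = 0.103.

0.103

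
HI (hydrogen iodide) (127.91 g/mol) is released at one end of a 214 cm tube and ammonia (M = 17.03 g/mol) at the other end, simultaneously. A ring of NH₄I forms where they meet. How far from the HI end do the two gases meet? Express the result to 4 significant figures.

57.21 cm

Distances travelled in equal time are proportional to diffusion rates, so d_HI/d_NH₃ = √(M_NH₃/M_HI) = √(17.03/127.91) = 0.3649.
With d_HI + d_NH₃ = 214 cm, d_NH₃ = 214/(1 + 0.3649) = 156.8 cm.
d_HI = 214 − 156.8 = 57.21 cm.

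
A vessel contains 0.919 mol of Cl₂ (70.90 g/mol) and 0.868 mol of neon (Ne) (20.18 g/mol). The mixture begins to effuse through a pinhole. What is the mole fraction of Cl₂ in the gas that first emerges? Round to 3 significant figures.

Each component's effusion rate ∝ (its partial pressure)·(1/√M) ∝ n_i/√M_i.
So x_Cl₂ in the escaping gas = (n_Cl₂/√M_Cl₂) / Σ(n_i/√M_i)
= (0.919/√70.90) / (0.919/√70.90 + 0.868/√20.18) = 0.1091/(0.1091 + 0.1932) = 0.361.

0.361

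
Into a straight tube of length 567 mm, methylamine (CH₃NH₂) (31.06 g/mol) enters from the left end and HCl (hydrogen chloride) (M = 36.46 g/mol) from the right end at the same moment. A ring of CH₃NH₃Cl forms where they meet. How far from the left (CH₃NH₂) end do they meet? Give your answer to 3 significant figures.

In equal time, each gas travels a distance ∝ its rate ∝ 1/√M, so d_CH₃NH₂/d_HCl = √(M_HCl/M_CH₃NH₂) = √(36.46/31.06) = 1.083.
With d_CH₃NH₂ + d_HCl = 567 mm, d_HCl = 567/(1 + 1.083) = 272.1 mm.
d_CH₃NH₂ = 567 − 272.1 = 295 mm.

295 mm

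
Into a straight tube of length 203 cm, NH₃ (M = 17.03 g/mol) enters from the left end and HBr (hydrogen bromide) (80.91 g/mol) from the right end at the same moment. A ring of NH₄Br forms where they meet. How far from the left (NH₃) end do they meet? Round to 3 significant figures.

139 cm

In equal time, each gas travels a distance ∝ its rate ∝ 1/√M, so d_NH₃/d_HBr = √(M_HBr/M_NH₃) = √(80.91/17.03) = 2.180.
With d_NH₃ + d_HBr = 203 cm, d_HBr = 203/(1 + 2.180) = 63.84 cm.
d_NH₃ = 203 − 63.84 = 139 cm.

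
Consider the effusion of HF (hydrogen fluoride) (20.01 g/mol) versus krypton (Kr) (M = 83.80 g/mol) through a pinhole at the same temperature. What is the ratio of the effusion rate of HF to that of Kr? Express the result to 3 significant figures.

2.05

From Graham's law, rate_HF/rate_Kr = √(M_Kr/M_HF) = √(83.80/20.01) = √4.188 = 2.05.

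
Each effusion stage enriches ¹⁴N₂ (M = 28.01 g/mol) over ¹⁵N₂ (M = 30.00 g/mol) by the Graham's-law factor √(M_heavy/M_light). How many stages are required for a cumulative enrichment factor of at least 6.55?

55

With α = √(30.00/28.01) per stage, ln α = ½ ln(1.07105) = 0.03432.
Need α^N ≥ 6.55 ⇒ N ≥ ln(6.55) / ln α = 1.879 / 0.03432 = 54.77.
Minimum whole number of stages: N = 55.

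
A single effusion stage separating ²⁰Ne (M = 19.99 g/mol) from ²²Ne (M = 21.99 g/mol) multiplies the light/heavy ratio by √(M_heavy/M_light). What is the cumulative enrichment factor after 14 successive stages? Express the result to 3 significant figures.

1.95

Each stage multiplies the ratio by α = √(21.99/19.99), so after 14 stages the overall factor is α^14 = (21.99/19.99)^(14/2).
= 1.10005^7 = 1.95.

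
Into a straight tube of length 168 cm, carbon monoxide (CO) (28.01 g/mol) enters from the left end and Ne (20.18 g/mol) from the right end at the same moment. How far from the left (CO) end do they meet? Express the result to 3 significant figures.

77.1 cm

Distances travelled in equal time are proportional to diffusion rates, so d_CO/d_Ne = √(M_Ne/M_CO) = √(20.18/28.01) = 0.8488.
With d_CO + d_Ne = 168 cm, d_Ne = 168/(1 + 0.8488) = 90.87 cm.
d_CO = 168 − 90.87 = 77.1 cm.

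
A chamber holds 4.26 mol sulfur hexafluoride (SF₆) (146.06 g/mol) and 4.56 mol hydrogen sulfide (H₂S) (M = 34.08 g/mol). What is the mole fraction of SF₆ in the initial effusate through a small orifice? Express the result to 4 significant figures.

The effusion rate of species i is ∝ p_i/√M_i ∝ n_i/√M_i.
Mole fraction of SF₆ in the effusate = (n_SF₆/√M_SF₆) / (n_SF₆/√M_SF₆ + n_H₂S/√M_H₂S)
= (4.26/√146.06) / (4.26/√146.06 + 4.56/√34.08) = 0.3525/(0.3525 + 0.7811) = 0.3109.

0.3109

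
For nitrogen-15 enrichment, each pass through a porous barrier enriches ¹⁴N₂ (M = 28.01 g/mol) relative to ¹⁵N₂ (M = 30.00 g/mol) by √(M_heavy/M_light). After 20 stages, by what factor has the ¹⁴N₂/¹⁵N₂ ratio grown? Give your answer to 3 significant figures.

The single-stage factor is √(M_heavy/M_light), so 20 stages give [√(30.00/28.01)]^20 = (30.00/28.01)^(20/2).
= 1.07105^10 = 1.99.

1.99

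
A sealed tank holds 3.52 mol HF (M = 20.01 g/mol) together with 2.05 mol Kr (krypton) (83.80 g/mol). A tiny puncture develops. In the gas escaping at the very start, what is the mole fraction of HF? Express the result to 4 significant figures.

0.7785

Effusion rate of each component ∝ n_i/√M_i (partial pressure × 1/√M).
So x_HF in the escaping gas = (n_HF/√M_HF) / Σ(n_i/√M_i)
= (3.52/√20.01) / (3.52/√20.01 + 2.05/√83.80) = 0.7869/(0.7869 + 0.2239) = 0.7785.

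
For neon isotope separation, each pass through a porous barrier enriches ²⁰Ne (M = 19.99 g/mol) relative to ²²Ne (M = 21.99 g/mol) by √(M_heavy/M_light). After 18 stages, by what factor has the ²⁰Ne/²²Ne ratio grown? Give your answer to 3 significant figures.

After 18 stages the ratio has grown by (√(21.99/19.99))^18 = (21.99/19.99)^(18/2).
= 1.10005^9 = 2.36.

2.36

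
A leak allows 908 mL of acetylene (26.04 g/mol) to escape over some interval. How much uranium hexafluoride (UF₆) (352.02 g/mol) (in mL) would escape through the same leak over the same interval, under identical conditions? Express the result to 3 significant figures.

Graham's law gives rate_UF₆/rate_C₂H₂ = √(M_C₂H₂/M_UF₆) = √(26.04/352.02) = √0.07397 = 0.2720.
So the volume for UF₆ is 908 × 0.2720 = 247 mL.

247 mL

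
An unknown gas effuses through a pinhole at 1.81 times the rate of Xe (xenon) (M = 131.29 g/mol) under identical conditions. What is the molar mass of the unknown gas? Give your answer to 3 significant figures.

40.1 g/mol

Since effusion rate ∝ 1/√M, rate_X/rate_Xe = √(M_Xe/M_X).
1.81 = √(131.29/M_X)
M_X = 131.29 / 1.81² = 131.29 / 3.276 = 40.1 g/mol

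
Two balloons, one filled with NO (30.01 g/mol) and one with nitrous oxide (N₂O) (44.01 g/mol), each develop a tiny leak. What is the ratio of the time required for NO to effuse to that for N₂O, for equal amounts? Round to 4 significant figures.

Using Graham's law: t_NO/t_N₂O = √(M_NO/M_N₂O) = √(30.01/44.01) = √0.6819 = 0.8258.

0.8258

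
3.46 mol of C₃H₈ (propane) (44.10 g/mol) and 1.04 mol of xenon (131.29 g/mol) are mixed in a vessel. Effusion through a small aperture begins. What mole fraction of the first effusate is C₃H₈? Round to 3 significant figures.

0.852

Each component's effusion rate ∝ (its partial pressure)·(1/√M) ∝ n_i/√M_i.
So x_C₃H₈ in the escaping gas = (n_C₃H₈/√M_C₃H₈) / Σ(n_i/√M_i)
= (3.46/√44.10) / (3.46/√44.10 + 1.04/√131.29) = 0.5210/(0.5210 + 0.09076) = 0.852.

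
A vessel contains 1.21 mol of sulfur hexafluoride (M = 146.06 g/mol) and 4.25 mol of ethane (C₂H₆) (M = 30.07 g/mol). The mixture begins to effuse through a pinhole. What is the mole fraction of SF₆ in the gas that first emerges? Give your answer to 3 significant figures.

0.114

The effusion rate of species i is ∝ p_i/√M_i ∝ n_i/√M_i.
Mole fraction of SF₆ in the effusate = (n_SF₆/√M_SF₆) / (n_SF₆/√M_SF₆ + n_C₂H₆/√M_C₂H₆)
= (1.21/√146.06) / (1.21/√146.06 + 4.25/√30.07) = 0.1001/(0.1001 + 0.7750) = 0.114.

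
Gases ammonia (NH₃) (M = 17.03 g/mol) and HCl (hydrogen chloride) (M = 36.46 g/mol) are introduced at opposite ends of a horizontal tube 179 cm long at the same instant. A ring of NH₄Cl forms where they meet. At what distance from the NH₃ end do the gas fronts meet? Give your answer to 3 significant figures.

106 cm

Distances travelled in equal time are proportional to diffusion rates, so d_NH₃/d_HCl = √(M_HCl/M_NH₃) = √(36.46/17.03) = 1.463.
With d_NH₃ + d_HCl = 179 cm, d_HCl = 179/(1 + 1.463) = 72.67 cm.
d_NH₃ = 179 − 72.67 = 106 cm.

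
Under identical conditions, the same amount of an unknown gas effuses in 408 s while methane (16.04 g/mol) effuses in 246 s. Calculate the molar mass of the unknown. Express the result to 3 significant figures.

44.1 g/mol

Since effusion rate ∝ 1/√M, t_X/t_CH₄ = √(M_X/M_CH₄).
408/246 = 1.659 = √(M_X/16.04)
M_X = 16.04 × 1.659² = 16.04 × 2.751 = 44.1 g/mol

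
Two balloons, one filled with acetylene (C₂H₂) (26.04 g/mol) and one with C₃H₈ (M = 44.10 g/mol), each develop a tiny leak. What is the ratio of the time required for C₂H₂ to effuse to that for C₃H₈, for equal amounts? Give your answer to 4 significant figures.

Since effusion rate ∝ 1/√M, t_C₂H₂/t_C₃H₈ = √(M_C₂H₂/M_C₃H₈) = √(26.04/44.10) = √0.5905 = 0.7684.

0.7684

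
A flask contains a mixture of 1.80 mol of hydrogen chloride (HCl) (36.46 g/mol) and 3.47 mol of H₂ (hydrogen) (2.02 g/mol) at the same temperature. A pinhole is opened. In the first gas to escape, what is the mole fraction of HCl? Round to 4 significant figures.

Each component's effusion rate ∝ (its partial pressure)·(1/√M) ∝ n_i/√M_i.
Mole fraction of HCl in the effusate = (n_HCl/√M_HCl) / (n_HCl/√M_HCl + n_H₂/√M_H₂)
= (1.80/√36.46) / (1.80/√36.46 + 3.47/√2.02) = 0.2981/(0.2981 + 2.441) = 0.1088.

0.1088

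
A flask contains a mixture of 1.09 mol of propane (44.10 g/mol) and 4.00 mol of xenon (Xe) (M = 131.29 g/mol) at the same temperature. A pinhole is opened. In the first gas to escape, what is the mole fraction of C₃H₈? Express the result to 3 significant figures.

0.320

The effusion rate of species i is ∝ p_i/√M_i ∝ n_i/√M_i.
So x_C₃H₈ in the escaping gas = (n_C₃H₈/√M_C₃H₈) / Σ(n_i/√M_i)
= (1.09/√44.10) / (1.09/√44.10 + 4.00/√131.29) = 0.1641/(0.1641 + 0.3491) = 0.320.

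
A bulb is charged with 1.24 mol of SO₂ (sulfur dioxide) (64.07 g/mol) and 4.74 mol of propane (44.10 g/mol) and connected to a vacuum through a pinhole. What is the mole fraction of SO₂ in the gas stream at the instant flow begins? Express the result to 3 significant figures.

Rate_i ∝ x_i/√M_i (Graham's law weighted by mole fraction), so the effusate composition follows n_i/√M_i.
So x_SO₂ in the escaping gas = (n_SO₂/√M_SO₂) / Σ(n_i/√M_i)
= (1.24/√64.07) / (1.24/√64.07 + 4.74/√44.10) = 0.1549/(0.1549 + 0.7138) = 0.178.

0.178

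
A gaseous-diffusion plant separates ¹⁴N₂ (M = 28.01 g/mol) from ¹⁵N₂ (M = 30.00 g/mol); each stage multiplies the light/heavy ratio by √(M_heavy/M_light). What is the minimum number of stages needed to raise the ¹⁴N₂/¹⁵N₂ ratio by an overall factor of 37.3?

106

With α = √(30.00/28.01) per stage, ln α = ½ ln(1.07105) = 0.03432.
Need α^N ≥ 37.3 ⇒ N ≥ ln(37.3) / ln α = 3.619 / 0.03432 = 105.45.
Rounding up, N = 106 stages.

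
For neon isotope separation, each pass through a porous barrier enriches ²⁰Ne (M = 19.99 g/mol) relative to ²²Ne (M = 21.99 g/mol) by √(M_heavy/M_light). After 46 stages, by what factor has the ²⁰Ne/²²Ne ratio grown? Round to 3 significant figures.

The single-stage factor is √(M_heavy/M_light), so 46 stages give [√(21.99/19.99)]^46 = (21.99/19.99)^(46/2).
= 1.10005^23 = 8.96.

8.96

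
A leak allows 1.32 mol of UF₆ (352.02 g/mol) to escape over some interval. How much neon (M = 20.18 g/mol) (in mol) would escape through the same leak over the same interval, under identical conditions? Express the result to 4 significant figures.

5.513 mol

Using Graham's law: rate_Ne/rate_UF₆ = √(M_UF₆/M_Ne) = √(352.02/20.18) = √17.44 = 4.177.
So the amount for Ne is 1.32 × 4.177 = 5.513 mol.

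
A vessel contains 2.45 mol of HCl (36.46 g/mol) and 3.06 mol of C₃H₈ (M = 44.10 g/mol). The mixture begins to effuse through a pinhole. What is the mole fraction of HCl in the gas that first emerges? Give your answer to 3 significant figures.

Rate_i ∝ x_i/√M_i (Graham's law weighted by mole fraction), so the effusate composition follows n_i/√M_i.
So x_HCl in the escaping gas = (n_HCl/√M_HCl) / Σ(n_i/√M_i)
= (2.45/√36.46) / (2.45/√36.46 + 3.06/√44.10) = 0.4057/(0.4057 + 0.4608) = 0.468.

0.468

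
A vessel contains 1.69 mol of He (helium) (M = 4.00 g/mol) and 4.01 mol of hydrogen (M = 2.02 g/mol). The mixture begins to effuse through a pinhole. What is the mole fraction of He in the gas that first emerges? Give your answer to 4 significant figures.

The effusion rate of species i is ∝ p_i/√M_i ∝ n_i/√M_i.
So x_He in the escaping gas = (n_He/√M_He) / Σ(n_i/√M_i)
= (1.69/√4.00) / (1.69/√4.00 + 4.01/√2.02) = 0.8450/(0.8450 + 2.821) = 0.2305.

0.2305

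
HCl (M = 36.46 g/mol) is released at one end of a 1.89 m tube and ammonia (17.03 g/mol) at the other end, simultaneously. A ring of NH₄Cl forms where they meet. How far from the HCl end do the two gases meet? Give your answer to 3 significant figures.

The fronts meet when d_HCl + d_NH₃ = L with d_HCl/d_NH₃ = √(M_NH₃/M_HCl) (Graham's law). Here √(M_NH₃/M_HCl) = √(17.03/36.46) = 0.6834.
With d_HCl + d_NH₃ = 1.89 m, d_NH₃ = 1.89/(1 + 0.6834) = 1.123 m.
d_HCl = 1.89 − 1.123 = 0.767 m.

0.767 m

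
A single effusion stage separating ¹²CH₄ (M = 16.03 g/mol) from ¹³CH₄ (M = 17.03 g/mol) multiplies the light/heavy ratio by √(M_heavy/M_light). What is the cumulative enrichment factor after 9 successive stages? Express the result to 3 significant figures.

The single-stage factor is √(M_heavy/M_light), so 9 stages give [√(17.03/16.03)]^9 = (17.03/16.03)^(9/2).
= 1.06238^(9/2) = 1.31.

1.31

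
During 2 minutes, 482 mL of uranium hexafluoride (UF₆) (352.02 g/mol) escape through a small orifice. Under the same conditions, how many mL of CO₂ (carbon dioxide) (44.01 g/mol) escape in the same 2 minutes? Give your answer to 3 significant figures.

Using Graham's law: rate_CO₂/rate_UF₆ = √(M_UF₆/M_CO₂) = √(352.02/44.01) = √7.999 = 2.828.
So the volume for CO₂ is 482 × 2.828 = 1360 mL.

1360 mL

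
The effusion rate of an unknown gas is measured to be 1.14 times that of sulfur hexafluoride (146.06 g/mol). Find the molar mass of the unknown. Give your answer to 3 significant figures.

Graham's law gives rate_X/rate_SF₆ = √(M_SF₆/M_X).
1.14 = √(146.06/M_X)
M_X = 146.06 / 1.14² = 146.06 / 1.300 = 112 g/mol

112 g/mol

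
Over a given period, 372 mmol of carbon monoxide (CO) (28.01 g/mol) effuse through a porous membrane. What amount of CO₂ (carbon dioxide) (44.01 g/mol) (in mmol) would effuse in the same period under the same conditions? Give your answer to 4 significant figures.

Graham's law gives rate_CO₂/rate_CO = √(M_CO/M_CO₂) = √(28.01/44.01) = √0.6364 = 0.7978.
So the amount for CO₂ is 372 × 0.7978 = 296.8 mmol.

296.8 mmol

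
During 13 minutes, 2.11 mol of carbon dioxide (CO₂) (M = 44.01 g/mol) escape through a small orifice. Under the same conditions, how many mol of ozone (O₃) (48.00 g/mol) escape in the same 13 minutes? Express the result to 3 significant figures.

2.02 mol

By Graham's law, rate_O₃/rate_CO₂ = √(M_CO₂/M_O₃) = √(44.01/48.00) = √0.9169 = 0.9575.
So the amount for O₃ is 2.11 × 0.9575 = 2.02 mol.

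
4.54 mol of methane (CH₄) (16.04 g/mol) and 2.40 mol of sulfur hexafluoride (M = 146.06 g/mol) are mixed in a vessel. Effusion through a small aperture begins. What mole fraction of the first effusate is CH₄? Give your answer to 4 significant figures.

0.8509

Each component's effusion rate ∝ (its partial pressure)·(1/√M) ∝ n_i/√M_i.
x_CH₄(eff) = (n_CH₄/√M_CH₄) / (n_CH₄/√M_CH₄ + n_SF₆/√M_SF₆)
= (4.54/√16.04) / (4.54/√16.04 + 2.40/√146.06) = 1.134/(1.134 + 0.1986) = 0.8509.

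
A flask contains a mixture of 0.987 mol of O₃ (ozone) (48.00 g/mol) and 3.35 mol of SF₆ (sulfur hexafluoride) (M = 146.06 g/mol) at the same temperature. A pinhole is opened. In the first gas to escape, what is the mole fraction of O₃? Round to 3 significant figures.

Each component's effusion rate ∝ (its partial pressure)·(1/√M) ∝ n_i/√M_i.
So x_O₃ in the escaping gas = (n_O₃/√M_O₃) / Σ(n_i/√M_i)
= (0.987/√48.00) / (0.987/√48.00 + 3.35/√146.06) = 0.1425/(0.1425 + 0.2772) = 0.339.

0.339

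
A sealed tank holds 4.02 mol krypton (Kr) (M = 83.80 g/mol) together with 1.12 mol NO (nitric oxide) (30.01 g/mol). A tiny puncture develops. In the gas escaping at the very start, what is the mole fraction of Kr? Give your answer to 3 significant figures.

0.682

Rate_i ∝ x_i/√M_i (Graham's law weighted by mole fraction), so the effusate composition follows n_i/√M_i.
Mole fraction of Kr in the effusate = (n_Kr/√M_Kr) / (n_Kr/√M_Kr + n_NO/√M_NO)
= (4.02/√83.80) / (4.02/√83.80 + 1.12/√30.01) = 0.4391/(0.4391 + 0.2044) = 0.682.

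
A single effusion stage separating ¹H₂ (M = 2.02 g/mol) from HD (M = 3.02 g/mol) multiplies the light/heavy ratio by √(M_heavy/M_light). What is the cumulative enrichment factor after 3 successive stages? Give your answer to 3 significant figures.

1.83

After 3 stages the ratio has grown by (√(3.02/2.02))^3 = (3.02/2.02)^(3/2).
= 1.49505^(3/2) = 1.83.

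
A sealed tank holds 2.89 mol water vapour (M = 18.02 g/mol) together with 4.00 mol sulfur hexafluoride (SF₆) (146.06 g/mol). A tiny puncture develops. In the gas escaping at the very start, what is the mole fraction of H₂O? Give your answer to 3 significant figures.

0.673

Each component's effusion rate ∝ (its partial pressure)·(1/√M) ∝ n_i/√M_i.
So x_H₂O in the escaping gas = (n_H₂O/√M_H₂O) / Σ(n_i/√M_i)
= (2.89/√18.02) / (2.89/√18.02 + 4.00/√146.06) = 0.6808/(0.6808 + 0.3310) = 0.673.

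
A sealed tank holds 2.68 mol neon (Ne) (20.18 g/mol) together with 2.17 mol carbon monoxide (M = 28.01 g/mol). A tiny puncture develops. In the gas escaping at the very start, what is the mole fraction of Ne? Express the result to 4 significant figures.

0.5927

The effusion rate of species i is ∝ p_i/√M_i ∝ n_i/√M_i.
So x_Ne in the escaping gas = (n_Ne/√M_Ne) / Σ(n_i/√M_i)
= (2.68/√20.18) / (2.68/√20.18 + 2.17/√28.01) = 0.5966/(0.5966 + 0.4100) = 0.5927.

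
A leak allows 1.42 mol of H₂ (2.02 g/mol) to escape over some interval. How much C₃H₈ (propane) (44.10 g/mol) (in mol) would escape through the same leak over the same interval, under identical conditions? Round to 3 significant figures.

0.304 mol

From Graham's law, rate_C₃H₈/rate_H₂ = √(M_H₂/M_C₃H₈) = √(2.02/44.10) = √0.04580 = 0.2140.
So the amount for C₃H₈ is 1.42 × 0.2140 = 0.304 mol.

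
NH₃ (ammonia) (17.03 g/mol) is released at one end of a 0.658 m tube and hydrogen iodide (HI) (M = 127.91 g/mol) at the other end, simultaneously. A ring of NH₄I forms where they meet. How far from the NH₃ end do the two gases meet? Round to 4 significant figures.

Distances travelled in equal time are proportional to diffusion rates, so d_NH₃/d_HI = √(M_HI/M_NH₃) = √(127.91/17.03) = 2.741.
With d_NH₃ + d_HI = 0.658 m, d_HI = 0.658/(1 + 2.741) = 0.1759 m.
d_NH₃ = 0.658 − 0.1759 = 0.4821 m.

0.4821 m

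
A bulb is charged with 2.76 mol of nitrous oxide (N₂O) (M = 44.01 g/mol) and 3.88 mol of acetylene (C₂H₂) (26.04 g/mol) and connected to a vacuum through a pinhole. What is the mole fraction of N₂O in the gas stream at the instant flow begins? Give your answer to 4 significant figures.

Each component's effusion rate ∝ (its partial pressure)·(1/√M) ∝ n_i/√M_i.
So x_N₂O in the escaping gas = (n_N₂O/√M_N₂O) / Σ(n_i/√M_i)
= (2.76/√44.01) / (2.76/√44.01 + 3.88/√26.04) = 0.4160/(0.4160 + 0.7603) = 0.3537.

0.3537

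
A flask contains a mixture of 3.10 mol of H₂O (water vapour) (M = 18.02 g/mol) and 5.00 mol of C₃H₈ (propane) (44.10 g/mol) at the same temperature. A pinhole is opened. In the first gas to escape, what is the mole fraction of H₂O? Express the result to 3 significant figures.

0.492

Each component's effusion rate ∝ (its partial pressure)·(1/√M) ∝ n_i/√M_i.
x_H₂O(eff) = (n_H₂O/√M_H₂O) / (n_H₂O/√M_H₂O + n_C₃H₈/√M_C₃H₈)
= (3.10/√18.02) / (3.10/√18.02 + 5.00/√44.10) = 0.7303/(0.7303 + 0.7529) = 0.492.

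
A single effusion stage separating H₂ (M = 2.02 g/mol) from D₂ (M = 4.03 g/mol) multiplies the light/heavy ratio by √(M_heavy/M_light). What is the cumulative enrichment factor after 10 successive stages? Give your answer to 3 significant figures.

Overall factor = α^10 with α = √(4.03/2.02), i.e. (4.03/2.02)^(10/2).
= 1.99505^5 = 31.6.

31.6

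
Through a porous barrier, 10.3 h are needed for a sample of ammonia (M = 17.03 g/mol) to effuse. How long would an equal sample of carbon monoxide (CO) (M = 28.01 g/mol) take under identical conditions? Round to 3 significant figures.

13.2 h

Since effusion rate ∝ 1/√M, t_CO/t_NH₃ = √(M_CO/M_NH₃) = √(28.01/17.03) = √1.645 = 1.282.
So the time for CO is 10.3 × 1.282 = 13.2 h.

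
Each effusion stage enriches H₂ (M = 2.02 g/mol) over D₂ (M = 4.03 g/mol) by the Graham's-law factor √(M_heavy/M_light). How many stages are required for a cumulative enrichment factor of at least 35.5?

With α = √(4.03/2.02) per stage, ln α = ½ ln(1.99505) = 0.3453.
Need α^N ≥ 35.5 ⇒ N ≥ ln(35.5) / ln α = 3.570 / 0.3453 = 10.34.
So at least 11 stages are needed.

11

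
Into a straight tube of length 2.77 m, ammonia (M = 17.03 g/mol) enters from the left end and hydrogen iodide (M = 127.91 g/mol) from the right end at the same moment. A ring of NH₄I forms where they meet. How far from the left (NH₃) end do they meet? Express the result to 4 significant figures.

2.029 m

Distances travelled in equal time are proportional to diffusion rates, so d_NH₃/d_HI = √(M_HI/M_NH₃) = √(127.91/17.03) = 2.741.
With d_NH₃ + d_HI = 2.77 m, d_HI = 2.77/(1 + 2.741) = 0.7405 m.
d_NH₃ = 2.77 − 0.7405 = 2.029 m.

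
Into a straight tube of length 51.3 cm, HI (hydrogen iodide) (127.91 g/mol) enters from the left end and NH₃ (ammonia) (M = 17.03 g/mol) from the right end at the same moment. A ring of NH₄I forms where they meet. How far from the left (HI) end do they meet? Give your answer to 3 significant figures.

13.7 cm

Distances travelled in equal time are proportional to diffusion rates, so d_HI/d_NH₃ = √(M_NH₃/M_HI) = √(17.03/127.91) = 0.3649.
With d_HI + d_NH₃ = 51.3 cm, d_NH₃ = 51.3/(1 + 0.3649) = 37.59 cm.
d_HI = 51.3 − 37.59 = 13.7 cm.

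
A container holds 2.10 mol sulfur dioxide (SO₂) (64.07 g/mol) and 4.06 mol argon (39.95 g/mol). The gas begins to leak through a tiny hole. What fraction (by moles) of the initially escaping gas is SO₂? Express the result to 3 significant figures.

Rate_i ∝ x_i/√M_i (Graham's law weighted by mole fraction), so the effusate composition follows n_i/√M_i.
x_SO₂(eff) = (n_SO₂/√M_SO₂) / (n_SO₂/√M_SO₂ + n_Ar/√M_Ar)
= (2.10/√64.07) / (2.10/√64.07 + 4.06/√39.95) = 0.2624/(0.2624 + 0.6423) = 0.290.

0.290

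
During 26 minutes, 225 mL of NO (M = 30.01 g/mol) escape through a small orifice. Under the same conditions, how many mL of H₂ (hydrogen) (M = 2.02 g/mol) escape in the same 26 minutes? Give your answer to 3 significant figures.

867 mL

From Graham's law, rate_H₂/rate_NO = √(M_NO/M_H₂) = √(30.01/2.02) = √14.86 = 3.854.
So the volume for H₂ is 225 × 3.854 = 867 mL.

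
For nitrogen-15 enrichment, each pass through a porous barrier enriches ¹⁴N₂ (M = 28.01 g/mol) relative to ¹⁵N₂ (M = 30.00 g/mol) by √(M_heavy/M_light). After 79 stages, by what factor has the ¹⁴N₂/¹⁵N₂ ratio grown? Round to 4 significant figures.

15.05

Each stage multiplies the ratio by α = √(30.00/28.01), so after 79 stages the overall factor is α^79 = (30.00/28.01)^(79/2).
= 1.07105^(79/2) = 15.05.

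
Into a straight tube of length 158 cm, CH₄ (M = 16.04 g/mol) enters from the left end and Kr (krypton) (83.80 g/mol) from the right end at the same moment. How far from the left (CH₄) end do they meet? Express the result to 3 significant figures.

110 cm

Distances travelled in equal time are proportional to diffusion rates, so d_CH₄/d_Kr = √(M_Kr/M_CH₄) = √(83.80/16.04) = 2.286.
With d_CH₄ + d_Kr = 158 cm, d_Kr = 158/(1 + 2.286) = 48.09 cm.
d_CH₄ = 158 − 48.09 = 110 cm.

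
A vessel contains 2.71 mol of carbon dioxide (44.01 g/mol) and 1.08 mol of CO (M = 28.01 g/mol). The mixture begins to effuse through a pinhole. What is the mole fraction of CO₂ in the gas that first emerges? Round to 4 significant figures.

Rate_i ∝ x_i/√M_i (Graham's law weighted by mole fraction), so the effusate composition follows n_i/√M_i.
x_CO₂(eff) = (n_CO₂/√M_CO₂) / (n_CO₂/√M_CO₂ + n_CO/√M_CO)
= (2.71/√44.01) / (2.71/√44.01 + 1.08/√28.01) = 0.4085/(0.4085 + 0.2041) = 0.6669.

0.6669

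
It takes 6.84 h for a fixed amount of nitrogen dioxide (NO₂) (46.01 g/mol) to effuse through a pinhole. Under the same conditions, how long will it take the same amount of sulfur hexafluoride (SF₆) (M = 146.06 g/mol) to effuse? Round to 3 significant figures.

12.2 h

Since effusion rate ∝ 1/√M, t_SF₆/t_NO₂ = √(M_SF₆/M_NO₂) = √(146.06/46.01) = √3.175 = 1.782.
So the time for SF₆ is 6.84 × 1.782 = 12.2 h.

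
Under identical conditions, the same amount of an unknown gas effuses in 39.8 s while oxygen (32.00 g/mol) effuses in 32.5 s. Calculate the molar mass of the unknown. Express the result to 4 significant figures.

Since effusion rate ∝ 1/√M, t_X/t_O₂ = √(M_X/M_O₂).
39.8/32.5 = 1.225 = √(M_X/32.00)
M_X = 32.00 × 1.225² = 32.00 × 1.500 = 47.99 g/mol

47.99 g/mol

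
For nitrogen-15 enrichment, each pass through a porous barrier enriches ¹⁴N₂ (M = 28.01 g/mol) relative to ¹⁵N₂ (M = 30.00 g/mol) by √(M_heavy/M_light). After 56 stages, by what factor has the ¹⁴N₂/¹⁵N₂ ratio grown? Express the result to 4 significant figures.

After 56 stages the ratio has grown by (√(30.00/28.01))^56 = (30.00/28.01)^(56/2).
= 1.07105^28 = 6.833.

6.833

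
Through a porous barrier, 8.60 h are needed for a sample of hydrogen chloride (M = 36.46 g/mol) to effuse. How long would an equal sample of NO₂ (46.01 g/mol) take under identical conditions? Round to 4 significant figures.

9.661 h

Since effusion rate ∝ 1/√M, t_NO₂/t_HCl = √(M_NO₂/M_HCl) = √(46.01/36.46) = √1.262 = 1.123.
So the time for NO₂ is 8.60 × 1.123 = 9.661 h.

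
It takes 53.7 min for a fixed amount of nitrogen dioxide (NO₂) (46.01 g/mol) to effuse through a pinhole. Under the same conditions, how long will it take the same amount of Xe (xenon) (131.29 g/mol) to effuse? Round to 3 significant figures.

90.7 min

Graham's law gives t_Xe/t_NO₂ = √(M_Xe/M_NO₂) = √(131.29/46.01) = √2.854 = 1.689.
So the time for Xe is 53.7 × 1.689 = 90.7 min.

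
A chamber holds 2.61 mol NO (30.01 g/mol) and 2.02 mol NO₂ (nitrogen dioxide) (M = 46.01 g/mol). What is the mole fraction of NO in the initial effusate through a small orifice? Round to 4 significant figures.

0.6154

Rate_i ∝ x_i/√M_i (Graham's law weighted by mole fraction), so the effusate composition follows n_i/√M_i.
So x_NO in the escaping gas = (n_NO/√M_NO) / Σ(n_i/√M_i)
= (2.61/√30.01) / (2.61/√30.01 + 2.02/√46.01) = 0.4764/(0.4764 + 0.2978) = 0.6154.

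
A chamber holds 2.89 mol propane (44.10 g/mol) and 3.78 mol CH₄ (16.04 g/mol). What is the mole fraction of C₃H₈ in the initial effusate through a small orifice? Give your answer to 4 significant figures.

Each component's effusion rate ∝ (its partial pressure)·(1/√M) ∝ n_i/√M_i.
Mole fraction of C₃H₈ in the effusate = (n_C₃H₈/√M_C₃H₈) / (n_C₃H₈/√M_C₃H₈ + n_CH₄/√M_CH₄)
= (2.89/√44.10) / (2.89/√44.10 + 3.78/√16.04) = 0.4352/(0.4352 + 0.9438) = 0.3156.

0.3156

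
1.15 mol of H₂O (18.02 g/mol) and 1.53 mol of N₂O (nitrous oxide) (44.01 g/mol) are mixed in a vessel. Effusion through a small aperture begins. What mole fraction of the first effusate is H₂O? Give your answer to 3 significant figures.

The effusion rate of species i is ∝ p_i/√M_i ∝ n_i/√M_i.
Mole fraction of H₂O in the effusate = (n_H₂O/√M_H₂O) / (n_H₂O/√M_H₂O + n_N₂O/√M_N₂O)
= (1.15/√18.02) / (1.15/√18.02 + 1.53/√44.01) = 0.2709/(0.2709 + 0.2306) = 0.540.

0.540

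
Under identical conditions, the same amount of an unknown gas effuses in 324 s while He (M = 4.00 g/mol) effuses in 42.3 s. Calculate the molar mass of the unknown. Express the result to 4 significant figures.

234.7 g/mol

Since effusion rate ∝ 1/√M, t_X/t_He = √(M_X/M_He).
324/42.3 = 7.660 = √(M_X/4.00)
M_X = 4.00 × 7.660² = 4.00 × 58.67 = 234.7 g/mol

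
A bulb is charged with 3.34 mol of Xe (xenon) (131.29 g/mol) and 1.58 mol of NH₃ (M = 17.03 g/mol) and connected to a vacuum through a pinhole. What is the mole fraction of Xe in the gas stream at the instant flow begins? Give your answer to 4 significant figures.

0.4323

Each component's effusion rate ∝ (its partial pressure)·(1/√M) ∝ n_i/√M_i.
Mole fraction of Xe in the effusate = (n_Xe/√M_Xe) / (n_Xe/√M_Xe + n_NH₃/√M_NH₃)
= (3.34/√131.29) / (3.34/√131.29 + 1.58/√17.03) = 0.2915/(0.2915 + 0.3829) = 0.4323.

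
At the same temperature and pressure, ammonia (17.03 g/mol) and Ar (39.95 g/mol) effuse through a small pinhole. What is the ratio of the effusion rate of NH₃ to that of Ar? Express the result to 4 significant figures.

Since effusion rate ∝ 1/√M, rate_NH₃/rate_Ar = √(M_Ar/M_NH₃) = √(39.95/17.03) = √2.346 = 1.532.

1.532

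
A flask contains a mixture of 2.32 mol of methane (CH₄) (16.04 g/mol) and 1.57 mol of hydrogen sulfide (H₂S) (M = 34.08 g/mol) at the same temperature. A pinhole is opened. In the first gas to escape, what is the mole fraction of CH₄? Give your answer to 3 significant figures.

Rate_i ∝ x_i/√M_i (Graham's law weighted by mole fraction), so the effusate composition follows n_i/√M_i.
Mole fraction of CH₄ in the effusate = (n_CH₄/√M_CH₄) / (n_CH₄/√M_CH₄ + n_H₂S/√M_H₂S)
= (2.32/√16.04) / (2.32/√16.04 + 1.57/√34.08) = 0.5793/(0.5793 + 0.2689) = 0.683.

0.683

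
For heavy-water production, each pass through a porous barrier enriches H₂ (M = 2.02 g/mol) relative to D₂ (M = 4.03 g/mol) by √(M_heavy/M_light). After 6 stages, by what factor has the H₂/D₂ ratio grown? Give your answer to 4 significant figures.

7.941

Each stage multiplies the ratio by α = √(4.03/2.02), so after 6 stages the overall factor is α^6 = (4.03/2.02)^(6/2).
= 1.99505^3 = 7.941.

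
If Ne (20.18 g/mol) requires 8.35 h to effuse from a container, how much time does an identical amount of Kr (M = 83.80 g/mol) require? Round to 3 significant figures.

17.0 h

Using Graham's law: t_Kr/t_Ne = √(M_Kr/M_Ne) = √(83.80/20.18) = √4.153 = 2.038.
So the time for Kr is 8.35 × 2.038 = 17.0 h.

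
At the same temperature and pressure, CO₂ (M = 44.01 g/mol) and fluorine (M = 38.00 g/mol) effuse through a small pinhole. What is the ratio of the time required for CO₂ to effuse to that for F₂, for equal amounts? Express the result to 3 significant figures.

Graham's law gives t_CO₂/t_F₂ = √(M_CO₂/M_F₂) = √(44.01/38.00) = √1.158 = 1.08.

1.08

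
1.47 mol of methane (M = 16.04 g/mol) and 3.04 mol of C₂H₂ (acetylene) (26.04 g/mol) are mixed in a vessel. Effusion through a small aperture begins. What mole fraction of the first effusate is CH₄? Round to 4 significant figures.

Rate_i ∝ x_i/√M_i (Graham's law weighted by mole fraction), so the effusate composition follows n_i/√M_i.
x_CH₄(eff) = (n_CH₄/√M_CH₄) / (n_CH₄/√M_CH₄ + n_C₂H₂/√M_C₂H₂)
= (1.47/√16.04) / (1.47/√16.04 + 3.04/√26.04) = 0.3670/(0.3670 + 0.5957) = 0.3812.

0.3812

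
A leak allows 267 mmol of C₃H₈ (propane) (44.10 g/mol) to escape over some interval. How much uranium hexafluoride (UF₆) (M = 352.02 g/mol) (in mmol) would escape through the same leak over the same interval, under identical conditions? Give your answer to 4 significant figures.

By Graham's law, rate_UF₆/rate_C₃H₈ = √(M_C₃H₈/M_UF₆) = √(44.10/352.02) = √0.1253 = 0.3539.
So the amount for UF₆ is 267 × 0.3539 = 94.50 mmol.

94.50 mmol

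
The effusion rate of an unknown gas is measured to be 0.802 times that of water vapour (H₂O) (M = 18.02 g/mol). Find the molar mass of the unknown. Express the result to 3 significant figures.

28.0 g/mol

Graham's law gives rate_X/rate_H₂O = √(M_H₂O/M_X).
0.802 = √(18.02/M_X)
M_X = 18.02 / 0.802² = 18.02 / 0.6432 = 28.0 g/mol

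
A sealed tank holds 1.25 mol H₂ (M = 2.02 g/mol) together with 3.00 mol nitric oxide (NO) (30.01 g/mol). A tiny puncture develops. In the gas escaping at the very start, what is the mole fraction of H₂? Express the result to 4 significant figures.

0.6163

Rate_i ∝ x_i/√M_i (Graham's law weighted by mole fraction), so the effusate composition follows n_i/√M_i.
So x_H₂ in the escaping gas = (n_H₂/√M_H₂) / Σ(n_i/√M_i)
= (1.25/√2.02) / (1.25/√2.02 + 3.00/√30.01) = 0.8795/(0.8795 + 0.5476) = 0.6163.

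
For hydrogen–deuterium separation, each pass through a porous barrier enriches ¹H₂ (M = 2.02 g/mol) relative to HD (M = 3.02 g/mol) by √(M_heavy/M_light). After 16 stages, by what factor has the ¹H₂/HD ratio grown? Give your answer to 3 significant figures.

25.0

The single-stage factor is √(M_heavy/M_light), so 16 stages give [√(3.02/2.02)]^16 = (3.02/2.02)^(16/2).
= 1.49505^8 = 25.0.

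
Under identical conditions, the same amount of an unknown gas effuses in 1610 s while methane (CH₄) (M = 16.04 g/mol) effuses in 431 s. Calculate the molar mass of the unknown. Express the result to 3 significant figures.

Using Graham's law: t_X/t_CH₄ = √(M_X/M_CH₄).
1610/431 = 3.735 = √(M_X/16.04)
M_X = 16.04 × 3.735² = 16.04 × 13.95 = 224 g/mol

224 g/mol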